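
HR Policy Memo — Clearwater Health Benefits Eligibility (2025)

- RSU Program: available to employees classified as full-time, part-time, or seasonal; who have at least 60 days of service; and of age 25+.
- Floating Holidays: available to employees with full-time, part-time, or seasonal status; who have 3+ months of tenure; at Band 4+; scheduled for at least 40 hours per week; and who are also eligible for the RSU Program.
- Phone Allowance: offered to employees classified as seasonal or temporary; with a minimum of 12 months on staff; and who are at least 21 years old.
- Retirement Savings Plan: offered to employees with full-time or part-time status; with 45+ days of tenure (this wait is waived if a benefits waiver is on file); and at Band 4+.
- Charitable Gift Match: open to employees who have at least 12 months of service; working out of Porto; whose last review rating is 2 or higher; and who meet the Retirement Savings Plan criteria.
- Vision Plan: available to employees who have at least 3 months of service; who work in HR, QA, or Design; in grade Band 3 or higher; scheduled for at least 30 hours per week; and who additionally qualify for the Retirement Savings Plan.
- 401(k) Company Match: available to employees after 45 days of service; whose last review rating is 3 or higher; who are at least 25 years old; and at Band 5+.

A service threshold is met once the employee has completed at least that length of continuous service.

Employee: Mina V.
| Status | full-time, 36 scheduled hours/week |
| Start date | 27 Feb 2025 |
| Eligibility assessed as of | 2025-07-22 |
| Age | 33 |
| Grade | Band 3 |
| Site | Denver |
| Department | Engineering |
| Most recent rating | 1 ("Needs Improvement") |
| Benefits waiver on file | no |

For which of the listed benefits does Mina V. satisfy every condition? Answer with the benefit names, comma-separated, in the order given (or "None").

Service from 27 Feb 2025 to 2025-07-22: 145 days.
RSU Program — status full-time ✓; service 145 days ≥ 60 days ✓; age 33 ≥ 25 ✓ → eligible.
Floating Holidays — status full-time ✓; service 145 days ≥ 3 months (≈90 days) ✓; grade Band 3 < Band 4 ✗ → not eligible.
Phone Allowance — status full-time ✗ (requires seasonal or temporary) → not eligible.
Retirement Savings Plan — status full-time ✓; no waiver, service 145 days ≥ 45 days ✓; grade Band 3 < Band 4 ✗ → not eligible.
Charitable Gift Match — service 145 days < 12 months (≈360 days) ✗ → not eligible.
Vision Plan — service 145 days ≥ 3 months (≈90 days) ✓; dept Engineering ✗ → not eligible.
401(k) Company Match — service 145 days ≥ 45 days ✓; rating 1 < 3 ✗ → not eligible.

RSU Program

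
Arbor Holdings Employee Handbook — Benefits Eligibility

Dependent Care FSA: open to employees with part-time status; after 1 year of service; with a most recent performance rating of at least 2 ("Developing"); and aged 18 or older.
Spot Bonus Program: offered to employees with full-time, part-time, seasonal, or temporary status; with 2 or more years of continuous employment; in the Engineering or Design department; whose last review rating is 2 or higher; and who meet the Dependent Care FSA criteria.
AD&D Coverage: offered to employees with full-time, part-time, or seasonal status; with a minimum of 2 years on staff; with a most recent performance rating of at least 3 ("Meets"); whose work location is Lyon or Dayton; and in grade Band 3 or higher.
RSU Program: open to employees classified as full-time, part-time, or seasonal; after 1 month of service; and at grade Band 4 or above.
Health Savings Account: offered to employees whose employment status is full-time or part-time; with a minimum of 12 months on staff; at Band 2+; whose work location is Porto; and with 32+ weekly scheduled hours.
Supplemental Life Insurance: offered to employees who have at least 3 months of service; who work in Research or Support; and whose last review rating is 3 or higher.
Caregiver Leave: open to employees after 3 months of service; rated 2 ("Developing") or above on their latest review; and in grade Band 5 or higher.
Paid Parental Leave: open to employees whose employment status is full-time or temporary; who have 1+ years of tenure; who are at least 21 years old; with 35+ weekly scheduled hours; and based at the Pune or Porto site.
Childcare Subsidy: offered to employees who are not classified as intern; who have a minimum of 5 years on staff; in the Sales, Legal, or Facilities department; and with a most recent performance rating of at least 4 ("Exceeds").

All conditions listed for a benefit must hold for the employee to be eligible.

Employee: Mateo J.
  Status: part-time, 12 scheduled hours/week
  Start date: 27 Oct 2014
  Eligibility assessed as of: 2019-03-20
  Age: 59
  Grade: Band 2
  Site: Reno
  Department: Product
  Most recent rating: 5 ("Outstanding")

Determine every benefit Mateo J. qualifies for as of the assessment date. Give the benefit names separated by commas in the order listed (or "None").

Dependent Care FSA

Service from 27 Oct 2014 to 2019-03-20: 1605 days.
Dependent Care FSA — status part-time ✓; service 1605 days ≥ 1 year (≈365 days) ✓; rating 5 ≥ 2 ✓; age 59 ≥ 18 ✓ → eligible.
Spot Bonus Program — status part-time ✓; service 1605 days ≥ 2 years (≈730 days) ✓; dept Product ✗ → not eligible.
AD&D Coverage — status part-time ✓; service 1605 days ≥ 2 years (≈730 days) ✓; rating 5 ≥ 3 ✓; site Reno ✗ (not Lyon or Dayton) → not eligible.
RSU Program — status part-time ✓; service 1605 days ≥ 1 month (≈30 days) ✓; grade Band 2 < Band 4 ✗ → not eligible.
Health Savings Account — status part-time ✓; service 1605 days ≥ 12 months (≈360 days) ✓; grade Band 2 ≥ Band 2 ✓; site Reno ✗ (not Porto) → not eligible.
Supplemental Life Insurance — service 1605 days ≥ 3 months (≈90 days) ✓; dept Product ✗ → not eligible.
Caregiver Leave — service 1605 days ≥ 3 months (≈90 days) ✓; rating 5 ≥ 2 ✓; grade Band 2 < Band 5 ✗ → not eligible.
Paid Parental Leave — status part-time ✗ (requires full-time or temporary) → not eligible.
Childcare Subsidy — status part-time ✓ (not excluded); service 1605 days < 5 years (≈1825 days) ✗ → not eligible.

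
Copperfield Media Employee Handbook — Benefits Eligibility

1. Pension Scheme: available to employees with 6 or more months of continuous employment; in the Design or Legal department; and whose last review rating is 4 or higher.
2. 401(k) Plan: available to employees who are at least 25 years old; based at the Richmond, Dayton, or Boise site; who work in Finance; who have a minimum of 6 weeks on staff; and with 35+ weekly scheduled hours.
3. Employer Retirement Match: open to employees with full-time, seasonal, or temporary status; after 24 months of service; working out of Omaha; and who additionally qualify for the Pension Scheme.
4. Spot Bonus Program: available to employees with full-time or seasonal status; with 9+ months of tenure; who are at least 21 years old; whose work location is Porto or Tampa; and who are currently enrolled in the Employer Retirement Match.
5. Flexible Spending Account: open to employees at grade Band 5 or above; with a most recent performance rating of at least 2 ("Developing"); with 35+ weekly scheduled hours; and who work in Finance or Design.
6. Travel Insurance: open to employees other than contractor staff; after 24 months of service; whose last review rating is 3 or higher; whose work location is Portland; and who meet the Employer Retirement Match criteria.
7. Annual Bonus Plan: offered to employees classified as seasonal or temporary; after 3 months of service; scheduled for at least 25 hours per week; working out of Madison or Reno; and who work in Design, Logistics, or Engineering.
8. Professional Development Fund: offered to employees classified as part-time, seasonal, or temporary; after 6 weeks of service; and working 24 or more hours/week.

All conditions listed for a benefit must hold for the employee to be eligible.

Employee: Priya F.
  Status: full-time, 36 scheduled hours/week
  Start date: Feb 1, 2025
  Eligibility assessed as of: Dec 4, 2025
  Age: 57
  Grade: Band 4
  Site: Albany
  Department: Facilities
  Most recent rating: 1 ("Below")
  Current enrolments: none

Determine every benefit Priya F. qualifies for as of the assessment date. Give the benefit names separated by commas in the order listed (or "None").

None

Service from Feb 1, 2025 to Dec 4, 2025: 306 days.
Pension Scheme — service 306 days ≥ 6 months (≈180 days) ✓; dept Facilities ✗ → not eligible.
401(k) Plan — age 57 ≥ 25 ✓; site Albany ✗ (not Richmond, Dayton, or Boise) → not eligible.
Employer Retirement Match — status full-time ✓; service 306 days < 24 months (≈720 days) ✗ → not eligible.
Spot Bonus Program — status full-time ✓; service 306 days ≥ 9 months (≈270 days) ✓; age 57 ≥ 21 ✓; site Albany ✗ (not Porto or Tampa) → not eligible.
Flexible Spending Account — grade Band 4 < Band 5 ✗ → not eligible.
Travel Insurance — status full-time ✓ (not excluded); service 306 days < 24 months (≈720 days) ✗ → not eligible.
Annual Bonus Plan — status full-time ✗ (requires seasonal or temporary) → not eligible.
Professional Development Fund — status full-time ✗ (requires part-time, seasonal, or temporary) → not eligible.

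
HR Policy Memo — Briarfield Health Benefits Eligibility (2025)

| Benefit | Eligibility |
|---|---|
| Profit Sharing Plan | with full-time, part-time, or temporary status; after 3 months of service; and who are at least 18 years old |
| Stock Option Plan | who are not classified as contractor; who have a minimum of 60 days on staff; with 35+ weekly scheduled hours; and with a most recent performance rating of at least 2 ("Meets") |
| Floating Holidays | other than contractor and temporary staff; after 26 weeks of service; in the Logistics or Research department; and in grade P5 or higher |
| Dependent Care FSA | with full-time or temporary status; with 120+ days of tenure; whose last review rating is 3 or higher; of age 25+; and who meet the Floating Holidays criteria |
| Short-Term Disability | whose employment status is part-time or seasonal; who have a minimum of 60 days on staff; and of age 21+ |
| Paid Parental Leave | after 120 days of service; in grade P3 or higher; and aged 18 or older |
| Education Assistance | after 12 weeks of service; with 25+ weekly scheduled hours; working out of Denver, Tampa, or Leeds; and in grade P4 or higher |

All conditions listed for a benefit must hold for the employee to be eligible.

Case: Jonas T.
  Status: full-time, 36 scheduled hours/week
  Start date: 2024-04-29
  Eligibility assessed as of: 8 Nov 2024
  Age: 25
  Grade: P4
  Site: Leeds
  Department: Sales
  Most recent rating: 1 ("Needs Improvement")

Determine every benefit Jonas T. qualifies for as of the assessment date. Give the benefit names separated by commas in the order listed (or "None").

Service from 2024-04-29 to 8 Nov 2024: 193 days.
Profit Sharing Plan — status full-time ✓; service 193 days ≥ 3 months (≈90 days) ✓; age 25 ≥ 18 ✓ → eligible.
Stock Option Plan — status full-time ✓ (not excluded); service 193 days ≥ 60 days ✓; 36 hrs/wk ≥ 35 ✓; rating 1 < 2 ✗ → not eligible.
Floating Holidays — status full-time ✓ (not excluded); service 193 days ≥ 26 weeks (≈182 days) ✓; dept Sales ✗ → not eligible.
Dependent Care FSA — status full-time ✓; service 193 days ≥ 120 days ✓; rating 1 < 3 ✗ → not eligible.
Short-Term Disability — status full-time ✗ (requires part-time or seasonal) → not eligible.
Paid Parental Leave — service 193 days ≥ 120 days ✓; grade P4 ≥ P3 ✓; age 25 ≥ 18 ✓ → eligible.
Education Assistance — service 193 days ≥ 12 weeks (≈84 days) ✓; 36 hrs/wk ≥ 25 ✓; site Leeds ✓; grade P4 ≥ P4 ✓ → eligible.

Profit Sharing Plan, Paid Parental Leave, Education Assistance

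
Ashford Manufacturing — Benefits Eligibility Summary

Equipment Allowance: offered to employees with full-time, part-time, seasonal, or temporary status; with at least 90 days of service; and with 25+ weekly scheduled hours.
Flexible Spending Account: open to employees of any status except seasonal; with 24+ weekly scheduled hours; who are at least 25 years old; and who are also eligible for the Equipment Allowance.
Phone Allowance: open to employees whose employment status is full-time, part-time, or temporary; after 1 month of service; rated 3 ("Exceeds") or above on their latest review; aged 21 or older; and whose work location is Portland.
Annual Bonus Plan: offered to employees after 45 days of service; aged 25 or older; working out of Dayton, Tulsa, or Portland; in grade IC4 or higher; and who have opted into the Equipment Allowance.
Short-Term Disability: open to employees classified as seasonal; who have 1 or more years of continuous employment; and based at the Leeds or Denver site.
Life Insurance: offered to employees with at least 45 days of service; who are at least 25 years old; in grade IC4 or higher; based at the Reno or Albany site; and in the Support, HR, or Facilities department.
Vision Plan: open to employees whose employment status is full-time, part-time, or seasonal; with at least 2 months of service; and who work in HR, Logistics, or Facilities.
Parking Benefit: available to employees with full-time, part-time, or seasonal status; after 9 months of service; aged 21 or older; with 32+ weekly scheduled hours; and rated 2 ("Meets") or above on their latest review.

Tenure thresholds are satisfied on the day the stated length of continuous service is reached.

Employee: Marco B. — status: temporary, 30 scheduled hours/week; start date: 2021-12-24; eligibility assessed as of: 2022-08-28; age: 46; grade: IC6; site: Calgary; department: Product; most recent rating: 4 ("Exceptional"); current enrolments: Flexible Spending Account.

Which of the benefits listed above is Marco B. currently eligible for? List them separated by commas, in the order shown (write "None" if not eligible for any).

Equipment Allowance, Flexible Spending Account

Service from 2021-12-24 to 2022-08-28: 247 days.
Equipment Allowance — status temporary ✓; service 247 days ≥ 90 days ✓; 30 hrs/wk ≥ 25 ✓ → eligible.
Flexible Spending Account — status temporary ✓ (not excluded); 30 hrs/wk ≥ 24 ✓; age 46 ≥ 25 ✓; eligible for Equipment Allowance ✓ → eligible.
Phone Allowance — status temporary ✓; service 247 days ≥ 1 month (≈30 days) ✓; rating 4 ≥ 3 ✓; age 46 ≥ 21 ✓; site Calgary ✗ (not Portland) → not eligible.
Annual Bonus Plan — service 247 days ≥ 45 days ✓; age 46 ≥ 25 ✓; site Calgary ✗ (not Dayton, Tulsa, or Portland) → not eligible.
Short-Term Disability — status temporary ✗ (requires seasonal) → not eligible.
Life Insurance — service 247 days ≥ 45 days ✓; age 46 ≥ 25 ✓; grade IC6 ≥ IC4 ✓; site Calgary ✗ (not Reno or Albany) → not eligible.
Vision Plan — status temporary ✗ (requires full-time, part-time, or seasonal) → not eligible.
Parking Benefit — status temporary ✗ (requires full-time, part-time, or seasonal) → not eligible.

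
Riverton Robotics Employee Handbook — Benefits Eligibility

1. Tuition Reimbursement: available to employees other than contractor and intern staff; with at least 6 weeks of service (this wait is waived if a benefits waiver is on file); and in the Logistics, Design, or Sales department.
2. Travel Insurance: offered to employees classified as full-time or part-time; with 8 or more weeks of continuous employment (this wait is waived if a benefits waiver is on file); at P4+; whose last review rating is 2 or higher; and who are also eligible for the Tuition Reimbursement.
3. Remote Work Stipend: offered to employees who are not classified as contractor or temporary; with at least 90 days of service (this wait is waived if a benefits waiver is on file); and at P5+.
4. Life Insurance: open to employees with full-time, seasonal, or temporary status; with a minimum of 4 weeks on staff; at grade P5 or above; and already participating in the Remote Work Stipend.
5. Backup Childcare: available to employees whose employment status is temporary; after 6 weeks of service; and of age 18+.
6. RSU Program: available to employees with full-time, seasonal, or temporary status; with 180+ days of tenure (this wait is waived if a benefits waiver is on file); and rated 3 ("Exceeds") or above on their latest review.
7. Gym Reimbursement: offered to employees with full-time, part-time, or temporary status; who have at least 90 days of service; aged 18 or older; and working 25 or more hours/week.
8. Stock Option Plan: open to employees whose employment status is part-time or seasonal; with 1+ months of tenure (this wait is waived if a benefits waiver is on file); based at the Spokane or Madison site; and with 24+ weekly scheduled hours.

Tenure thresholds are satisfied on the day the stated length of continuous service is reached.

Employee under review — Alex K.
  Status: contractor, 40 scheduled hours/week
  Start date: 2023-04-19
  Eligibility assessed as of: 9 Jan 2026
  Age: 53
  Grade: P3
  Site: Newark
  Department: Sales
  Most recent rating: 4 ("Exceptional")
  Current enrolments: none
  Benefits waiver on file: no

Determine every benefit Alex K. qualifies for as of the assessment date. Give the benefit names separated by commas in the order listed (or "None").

None

Service from 2023-04-19 to 9 Jan 2026: 996 days.
Tuition Reimbursement — status contractor ✗ (excluded) → not eligible.
Travel Insurance — status contractor ✗ (requires full-time or part-time) → not eligible.
Remote Work Stipend — status contractor ✗ (excluded) → not eligible.
Life Insurance — status contractor ✗ (requires full-time, seasonal, or temporary) → not eligible.
Backup Childcare — status contractor ✗ (requires temporary) → not eligible.
RSU Program — status contractor ✗ (requires full-time, seasonal, or temporary) → not eligible.
Gym Reimbursement — status contractor ✗ (requires full-time, part-time, or temporary) → not eligible.
Stock Option Plan — status contractor ✗ (requires part-time or seasonal) → not eligible.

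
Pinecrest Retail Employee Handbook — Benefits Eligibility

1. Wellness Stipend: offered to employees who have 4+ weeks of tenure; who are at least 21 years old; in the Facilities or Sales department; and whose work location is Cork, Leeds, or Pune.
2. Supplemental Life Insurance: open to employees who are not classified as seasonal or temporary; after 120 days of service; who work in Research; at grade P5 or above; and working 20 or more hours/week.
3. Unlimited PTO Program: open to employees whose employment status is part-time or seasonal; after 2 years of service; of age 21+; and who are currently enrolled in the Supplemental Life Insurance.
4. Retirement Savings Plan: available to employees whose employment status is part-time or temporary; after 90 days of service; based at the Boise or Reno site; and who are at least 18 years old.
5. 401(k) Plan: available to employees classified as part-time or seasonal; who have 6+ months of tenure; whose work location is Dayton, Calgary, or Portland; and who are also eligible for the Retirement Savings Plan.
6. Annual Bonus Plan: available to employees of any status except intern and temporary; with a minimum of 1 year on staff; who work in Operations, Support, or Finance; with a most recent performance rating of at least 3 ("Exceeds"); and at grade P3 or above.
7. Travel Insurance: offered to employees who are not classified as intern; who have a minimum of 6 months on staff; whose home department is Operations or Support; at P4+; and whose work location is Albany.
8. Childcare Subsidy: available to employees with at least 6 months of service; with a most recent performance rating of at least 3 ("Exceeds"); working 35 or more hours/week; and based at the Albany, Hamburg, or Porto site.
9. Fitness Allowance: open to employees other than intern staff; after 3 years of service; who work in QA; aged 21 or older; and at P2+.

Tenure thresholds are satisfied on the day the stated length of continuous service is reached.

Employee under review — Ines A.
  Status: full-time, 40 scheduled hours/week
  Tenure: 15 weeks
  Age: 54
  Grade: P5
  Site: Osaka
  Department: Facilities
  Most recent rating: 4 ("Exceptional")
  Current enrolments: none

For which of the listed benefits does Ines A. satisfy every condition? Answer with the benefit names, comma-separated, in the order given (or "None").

Wellness Stipend — service 15 weeks ≥ 4 weeks ✓; age 54 ≥ 21 ✓; dept Facilities ✓; site Osaka ✗ (not Cork, Leeds, or Pune) → not eligible.
Supplemental Life Insurance — status full-time ✓ (not excluded); service 15 weeks < 120 days ✗ → not eligible.
Unlimited PTO Program — status full-time ✗ (requires part-time or seasonal) → not eligible.
Retirement Savings Plan — status full-time ✗ (requires part-time or temporary) → not eligible.
401(k) Plan — status full-time ✗ (requires part-time or seasonal) → not eligible.
Annual Bonus Plan — status full-time ✓ (not excluded); service 15 weeks < 1 year (≈365 days) ✗ → not eligible.
Travel Insurance — status full-time ✓ (not excluded); service 15 weeks < 6 months (≈180 days) ✗ → not eligible.
Childcare Subsidy — service 15 weeks < 6 months (≈180 days) ✗ → not eligible.
Fitness Allowance — status full-time ✓ (not excluded); service 15 weeks < 3 years (≈1095 days) ✗ → not eligible.

None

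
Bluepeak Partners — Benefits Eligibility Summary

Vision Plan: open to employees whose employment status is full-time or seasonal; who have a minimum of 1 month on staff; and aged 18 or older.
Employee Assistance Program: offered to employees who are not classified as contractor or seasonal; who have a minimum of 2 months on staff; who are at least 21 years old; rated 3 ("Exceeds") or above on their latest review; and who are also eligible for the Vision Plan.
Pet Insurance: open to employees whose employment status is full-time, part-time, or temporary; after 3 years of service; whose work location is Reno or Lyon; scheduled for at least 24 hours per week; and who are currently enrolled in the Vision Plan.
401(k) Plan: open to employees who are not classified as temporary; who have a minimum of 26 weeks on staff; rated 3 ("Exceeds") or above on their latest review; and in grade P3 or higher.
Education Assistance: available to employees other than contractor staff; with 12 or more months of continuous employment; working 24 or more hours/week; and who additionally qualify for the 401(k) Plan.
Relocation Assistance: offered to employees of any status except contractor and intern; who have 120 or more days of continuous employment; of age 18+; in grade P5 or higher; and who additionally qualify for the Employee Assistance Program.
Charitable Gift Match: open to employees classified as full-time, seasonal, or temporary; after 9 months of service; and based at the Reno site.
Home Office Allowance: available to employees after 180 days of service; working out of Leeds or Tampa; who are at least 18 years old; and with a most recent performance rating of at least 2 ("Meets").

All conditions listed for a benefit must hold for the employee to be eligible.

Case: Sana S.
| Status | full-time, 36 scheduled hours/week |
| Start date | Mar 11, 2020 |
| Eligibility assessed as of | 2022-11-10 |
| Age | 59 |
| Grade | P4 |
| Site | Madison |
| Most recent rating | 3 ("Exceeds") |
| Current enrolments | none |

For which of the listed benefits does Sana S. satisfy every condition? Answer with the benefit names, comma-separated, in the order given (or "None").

Service from Mar 11, 2020 to 2022-11-10: 974 days.
Vision Plan — status full-time ✓; service 974 days ≥ 1 month (≈30 days) ✓; age 59 ≥ 18 ✓ → eligible.
Employee Assistance Program — status full-time ✓ (not excluded); service 974 days ≥ 2 months (≈60 days) ✓; age 59 ≥ 21 ✓; rating 3 ≥ 3 ✓; eligible for Vision Plan ✓ → eligible.
Pet Insurance — status full-time ✓; service 974 days < 3 years (≈1095 days) ✗ → not eligible.
401(k) Plan — status full-time ✓ (not excluded); service 974 days ≥ 26 weeks (≈182 days) ✓; rating 3 ≥ 3 ✓; grade P4 ≥ P3 ✓ → eligible.
Education Assistance — status full-time ✓ (not excluded); service 974 days ≥ 12 months (≈360 days) ✓; 36 hrs/wk ≥ 24 ✓; eligible for 401(k) Plan ✓ → eligible.
Relocation Assistance — status full-time ✓ (not excluded); service 974 days ≥ 120 days ✓; age 59 ≥ 18 ✓; grade P4 < P5 ✗ → not eligible.
Charitable Gift Match — status full-time ✓; service 974 days ≥ 9 months (≈270 days) ✓; site Madison ✗ (not Reno) → not eligible.
Home Office Allowance — service 974 days ≥ 180 days ✓; site Madison ✗ (not Leeds or Tampa) → not eligible.

Vision Plan, Employee Assistance Program, 401(k) Plan, Education Assistance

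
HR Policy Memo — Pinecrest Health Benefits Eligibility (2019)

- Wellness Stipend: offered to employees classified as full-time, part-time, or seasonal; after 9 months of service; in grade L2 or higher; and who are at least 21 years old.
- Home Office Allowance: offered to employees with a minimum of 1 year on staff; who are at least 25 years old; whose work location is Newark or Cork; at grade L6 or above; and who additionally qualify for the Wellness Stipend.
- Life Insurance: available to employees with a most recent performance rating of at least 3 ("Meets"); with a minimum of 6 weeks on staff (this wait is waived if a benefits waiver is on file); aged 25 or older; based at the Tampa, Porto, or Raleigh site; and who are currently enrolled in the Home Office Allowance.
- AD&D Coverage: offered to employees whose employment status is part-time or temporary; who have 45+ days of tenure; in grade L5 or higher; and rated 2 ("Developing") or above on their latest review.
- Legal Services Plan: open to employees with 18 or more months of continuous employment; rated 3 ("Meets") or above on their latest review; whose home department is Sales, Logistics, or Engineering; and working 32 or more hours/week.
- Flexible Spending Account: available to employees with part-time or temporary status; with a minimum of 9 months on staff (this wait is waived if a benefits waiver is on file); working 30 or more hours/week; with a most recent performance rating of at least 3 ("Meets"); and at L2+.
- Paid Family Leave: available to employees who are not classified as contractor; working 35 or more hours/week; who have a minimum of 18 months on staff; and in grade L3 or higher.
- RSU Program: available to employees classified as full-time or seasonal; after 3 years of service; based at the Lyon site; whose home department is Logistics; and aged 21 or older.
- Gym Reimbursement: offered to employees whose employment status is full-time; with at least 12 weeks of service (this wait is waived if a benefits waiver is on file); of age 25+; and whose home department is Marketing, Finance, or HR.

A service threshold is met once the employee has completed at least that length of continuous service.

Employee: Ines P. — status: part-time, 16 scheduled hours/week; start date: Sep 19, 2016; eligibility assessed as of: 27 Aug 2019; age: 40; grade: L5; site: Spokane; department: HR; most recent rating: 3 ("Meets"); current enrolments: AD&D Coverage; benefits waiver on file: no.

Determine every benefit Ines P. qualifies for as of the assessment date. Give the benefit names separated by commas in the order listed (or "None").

Service from Sep 19, 2016 to 27 Aug 2019: 1072 days.
Wellness Stipend — status part-time ✓; service 1072 days ≥ 9 months (≈270 days) ✓; grade L5 ≥ L2 ✓; age 40 ≥ 21 ✓ → eligible.
Home Office Allowance — service 1072 days ≥ 1 year (≈365 days) ✓; age 40 ≥ 25 ✓; site Spokane ✗ (not Newark or Cork) → not eligible.
Life Insurance — rating 3 ≥ 3 ✓; no waiver, service 1072 days ≥ 6 weeks (≈42 days) ✓; age 40 ≥ 25 ✓; site Spokane ✗ (not Tampa, Porto, or Raleigh) → not eligible.
AD&D Coverage — status part-time ✓; service 1072 days ≥ 45 days ✓; grade L5 ≥ L5 ✓; rating 3 ≥ 2 ✓ → eligible.
Legal Services Plan — service 1072 days ≥ 18 months (≈540 days) ✓; rating 3 ≥ 3 ✓; dept HR ✗ → not eligible.
Flexible Spending Account — status part-time ✓; no waiver, service 1072 days ≥ 9 months (≈270 days) ✓; 16 hrs/wk < 30 ✗ → not eligible.
Paid Family Leave — status part-time ✓ (not excluded); 16 hrs/wk < 35 ✗ → not eligible.
RSU Program — status part-time ✗ (requires full-time or seasonal) → not eligible.
Gym Reimbursement — status part-time ✗ (requires full-time) → not eligible.

Wellness Stipend, AD&D Coverage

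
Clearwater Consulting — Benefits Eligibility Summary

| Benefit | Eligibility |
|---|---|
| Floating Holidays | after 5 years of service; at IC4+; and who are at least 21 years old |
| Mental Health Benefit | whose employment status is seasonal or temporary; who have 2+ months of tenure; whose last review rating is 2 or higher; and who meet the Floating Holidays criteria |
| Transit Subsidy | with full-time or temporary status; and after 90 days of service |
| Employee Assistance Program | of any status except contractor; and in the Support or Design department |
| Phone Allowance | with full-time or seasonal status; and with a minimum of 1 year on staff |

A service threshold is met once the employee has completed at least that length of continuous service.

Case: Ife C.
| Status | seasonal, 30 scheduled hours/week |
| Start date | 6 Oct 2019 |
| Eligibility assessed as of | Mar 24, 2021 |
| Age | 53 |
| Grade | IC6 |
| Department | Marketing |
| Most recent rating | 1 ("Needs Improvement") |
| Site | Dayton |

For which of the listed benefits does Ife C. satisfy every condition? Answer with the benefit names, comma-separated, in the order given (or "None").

Service from 6 Oct 2019 to Mar 24, 2021: 535 days.
Floating Holidays — service 535 days < 5 years (≈1825 days) ✗ → not eligible.
Mental Health Benefit — status seasonal ✓; service 535 days ≥ 2 months (≈60 days) ✓; rating 1 < 2 ✗ → not eligible.
Transit Subsidy — status seasonal ✗ (requires full-time or temporary) → not eligible.
Employee Assistance Program — status seasonal ✓ (not excluded); dept Marketing ✗ → not eligible.
Phone Allowance — status seasonal ✓; service 535 days ≥ 1 year (≈365 days) ✓ → eligible.

Phone Allowance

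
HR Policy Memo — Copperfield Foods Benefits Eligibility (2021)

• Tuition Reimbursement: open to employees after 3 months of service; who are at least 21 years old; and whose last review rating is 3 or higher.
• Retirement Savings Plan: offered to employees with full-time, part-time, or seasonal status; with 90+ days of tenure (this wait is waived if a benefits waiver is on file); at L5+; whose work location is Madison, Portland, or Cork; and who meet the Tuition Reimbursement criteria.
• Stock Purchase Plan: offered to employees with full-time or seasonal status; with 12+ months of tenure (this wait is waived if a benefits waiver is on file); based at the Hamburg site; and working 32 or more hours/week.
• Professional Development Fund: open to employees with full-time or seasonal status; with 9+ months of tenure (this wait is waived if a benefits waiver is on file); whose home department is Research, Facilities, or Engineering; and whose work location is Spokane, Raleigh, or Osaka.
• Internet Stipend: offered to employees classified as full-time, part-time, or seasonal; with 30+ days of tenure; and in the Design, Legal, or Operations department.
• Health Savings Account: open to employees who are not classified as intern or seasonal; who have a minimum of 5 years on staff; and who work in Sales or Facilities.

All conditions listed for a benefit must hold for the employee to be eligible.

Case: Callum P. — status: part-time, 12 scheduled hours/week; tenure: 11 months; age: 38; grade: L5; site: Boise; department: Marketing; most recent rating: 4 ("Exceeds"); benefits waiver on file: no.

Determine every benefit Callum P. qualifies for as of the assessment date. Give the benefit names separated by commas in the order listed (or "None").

Tuition Reimbursement — service 11 months ≥ 3 months ✓; age 38 ≥ 21 ✓; rating 4 ≥ 3 ✓ → eligible.
Retirement Savings Plan — status part-time ✓; no waiver, service 11 months ≥ 90 days ✓; grade L5 ≥ L5 ✓; site Boise ✗ (not Madison, Portland, or Cork) → not eligible.
Stock Purchase Plan — status part-time ✗ (requires full-time or seasonal) → not eligible.
Professional Development Fund — status part-time ✗ (requires full-time or seasonal) → not eligible.
Internet Stipend — status part-time ✓; service 11 months ≥ 30 days ✓; dept Marketing ✗ → not eligible.
Health Savings Account — status part-time ✓ (not excluded); service 11 months < 5 years (≈1825 days) ✗ → not eligible.

Tuition Reimbursement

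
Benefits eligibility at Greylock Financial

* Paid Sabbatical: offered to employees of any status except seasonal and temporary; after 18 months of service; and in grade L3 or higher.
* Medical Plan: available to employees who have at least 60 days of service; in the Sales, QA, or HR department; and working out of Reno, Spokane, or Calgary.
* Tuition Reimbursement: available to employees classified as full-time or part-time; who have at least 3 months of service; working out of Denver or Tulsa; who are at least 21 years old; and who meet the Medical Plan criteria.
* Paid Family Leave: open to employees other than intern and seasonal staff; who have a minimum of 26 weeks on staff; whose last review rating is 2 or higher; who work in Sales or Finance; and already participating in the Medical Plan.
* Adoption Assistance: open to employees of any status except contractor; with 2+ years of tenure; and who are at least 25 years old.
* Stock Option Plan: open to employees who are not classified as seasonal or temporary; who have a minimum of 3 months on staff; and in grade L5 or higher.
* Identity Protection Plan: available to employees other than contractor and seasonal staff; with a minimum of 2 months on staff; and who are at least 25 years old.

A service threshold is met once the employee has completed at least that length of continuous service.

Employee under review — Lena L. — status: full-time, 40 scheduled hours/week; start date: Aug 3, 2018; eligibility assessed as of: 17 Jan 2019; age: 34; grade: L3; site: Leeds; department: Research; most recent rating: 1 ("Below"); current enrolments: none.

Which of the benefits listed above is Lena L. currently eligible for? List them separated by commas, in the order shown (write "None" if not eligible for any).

Identity Protection Plan

Service from Aug 3, 2018 to 17 Jan 2019: 167 days.
Paid Sabbatical — status full-time ✓ (not excluded); service 167 days < 18 months (≈540 days) ✗ → not eligible.
Medical Plan — service 167 days ≥ 60 days ✓; dept Research ✗ → not eligible.
Tuition Reimbursement — status full-time ✓; service 167 days ≥ 3 months (≈90 days) ✓; site Leeds ✗ (not Denver or Tulsa) → not eligible.
Paid Family Leave — status full-time ✓ (not excluded); service 167 days < 26 weeks (≈182 days) ✗ → not eligible.
Adoption Assistance — status full-time ✓ (not excluded); service 167 days < 2 years (≈730 days) ✗ → not eligible.
Stock Option Plan — status full-time ✓ (not excluded); service 167 days ≥ 3 months (≈90 days) ✓; grade L3 < L5 ✗ → not eligible.
Identity Protection Plan — status full-time ✓ (not excluded); service 167 days ≥ 2 months (≈60 days) ✓; age 34 ≥ 25 ✓ → eligible.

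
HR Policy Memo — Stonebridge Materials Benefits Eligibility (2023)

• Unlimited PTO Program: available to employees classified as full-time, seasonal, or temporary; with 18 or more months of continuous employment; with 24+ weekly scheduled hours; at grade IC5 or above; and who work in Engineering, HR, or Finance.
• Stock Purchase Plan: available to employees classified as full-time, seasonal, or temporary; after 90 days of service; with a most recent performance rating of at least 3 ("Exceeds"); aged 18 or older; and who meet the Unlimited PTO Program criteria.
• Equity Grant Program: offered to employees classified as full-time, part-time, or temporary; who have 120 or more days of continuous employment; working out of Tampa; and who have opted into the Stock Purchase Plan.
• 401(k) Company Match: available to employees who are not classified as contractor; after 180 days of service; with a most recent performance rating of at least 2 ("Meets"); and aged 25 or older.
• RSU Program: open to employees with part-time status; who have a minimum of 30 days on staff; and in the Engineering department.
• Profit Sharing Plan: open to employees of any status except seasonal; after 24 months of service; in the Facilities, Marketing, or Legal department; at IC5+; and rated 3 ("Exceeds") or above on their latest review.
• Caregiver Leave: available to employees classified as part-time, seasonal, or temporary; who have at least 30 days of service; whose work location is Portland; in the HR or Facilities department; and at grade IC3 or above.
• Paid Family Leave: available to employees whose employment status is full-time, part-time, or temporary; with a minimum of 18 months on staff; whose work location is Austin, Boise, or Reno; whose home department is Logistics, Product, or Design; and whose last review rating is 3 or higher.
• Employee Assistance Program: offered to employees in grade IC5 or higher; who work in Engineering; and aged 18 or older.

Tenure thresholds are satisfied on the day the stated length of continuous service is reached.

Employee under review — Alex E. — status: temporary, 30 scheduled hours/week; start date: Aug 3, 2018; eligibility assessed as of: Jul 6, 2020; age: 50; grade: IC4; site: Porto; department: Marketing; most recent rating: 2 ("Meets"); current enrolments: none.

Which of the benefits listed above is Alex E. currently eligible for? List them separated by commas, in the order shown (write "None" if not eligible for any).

Service from Aug 3, 2018 to Jul 6, 2020: 703 days.
Unlimited PTO Program — status temporary ✓; service 703 days ≥ 18 months (≈540 days) ✓; 30 hrs/wk ≥ 24 ✓; grade IC4 < IC5 ✗ → not eligible.
Stock Purchase Plan — status temporary ✓; service 703 days ≥ 90 days ✓; rating 2 < 3 ✗ → not eligible.
Equity Grant Program — status temporary ✓; service 703 days ≥ 120 days ✓; site Porto ✗ (not Tampa) → not eligible.
401(k) Company Match — status temporary ✓ (not excluded); service 703 days ≥ 180 days ✓; rating 2 ≥ 2 ✓; age 50 ≥ 25 ✓ → eligible.
RSU Program — status temporary ✗ (requires part-time) → not eligible.
Profit Sharing Plan — status temporary ✓ (not excluded); service 703 days < 24 months (≈720 days) ✗ → not eligible.
Caregiver Leave — status temporary ✓; service 703 days ≥ 30 days ✓; site Porto ✗ (not Portland) → not eligible.
Paid Family Leave — status temporary ✓; service 703 days ≥ 18 months (≈540 days) ✓; site Porto ✗ (not Austin, Boise, or Reno) → not eligible.
Employee Assistance Program — grade IC4 < IC5 ✗ → not eligible.

401(k) Company Match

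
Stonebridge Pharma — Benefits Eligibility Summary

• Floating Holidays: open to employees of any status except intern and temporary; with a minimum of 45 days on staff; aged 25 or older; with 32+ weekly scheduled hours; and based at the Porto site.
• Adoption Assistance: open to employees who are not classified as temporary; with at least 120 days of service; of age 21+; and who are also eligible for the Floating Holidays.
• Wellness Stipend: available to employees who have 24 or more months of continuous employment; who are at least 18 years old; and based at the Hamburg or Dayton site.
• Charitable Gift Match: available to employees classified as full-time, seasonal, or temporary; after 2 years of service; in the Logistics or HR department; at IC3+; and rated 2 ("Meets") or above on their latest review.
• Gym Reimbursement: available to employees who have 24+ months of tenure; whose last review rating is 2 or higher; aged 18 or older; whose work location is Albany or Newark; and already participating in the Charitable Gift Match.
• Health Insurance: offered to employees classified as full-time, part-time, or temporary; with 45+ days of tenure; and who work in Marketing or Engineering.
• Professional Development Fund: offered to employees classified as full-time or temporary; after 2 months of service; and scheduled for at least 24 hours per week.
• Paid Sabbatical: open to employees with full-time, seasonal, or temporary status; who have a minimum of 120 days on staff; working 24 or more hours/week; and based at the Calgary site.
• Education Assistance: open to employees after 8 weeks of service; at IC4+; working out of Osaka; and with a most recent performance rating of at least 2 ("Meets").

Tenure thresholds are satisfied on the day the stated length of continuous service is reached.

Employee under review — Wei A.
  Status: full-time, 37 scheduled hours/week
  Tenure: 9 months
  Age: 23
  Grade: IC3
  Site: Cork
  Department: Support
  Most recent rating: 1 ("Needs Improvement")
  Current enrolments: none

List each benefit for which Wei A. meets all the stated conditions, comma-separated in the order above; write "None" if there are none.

Floating Holidays — status full-time ✓ (not excluded); service 9 months ≥ 45 days ✓; age 23 < 25 ✗ → not eligible.
Adoption Assistance — status full-time ✓ (not excluded); service 9 months ≥ 120 days ✓; age 23 ≥ 21 ✓; not eligible for Floating Holidays ✗ → not eligible.
Wellness Stipend — service 9 months < 24 months ✗ → not eligible.
Charitable Gift Match — status full-time ✓; service 9 months < 2 years (≈730 days) ✗ → not eligible.
Gym Reimbursement — service 9 months < 24 months ✗ → not eligible.
Health Insurance — status full-time ✓; service 9 months ≥ 45 days ✓; dept Support ✗ → not eligible.
Professional Development Fund — status full-time ✓; service 9 months ≥ 2 months ✓; 37 hrs/wk ≥ 24 ✓ → eligible.
Paid Sabbatical — status full-time ✓; service 9 months ≥ 120 days ✓; 37 hrs/wk ≥ 24 ✓; site Cork ✗ (not Calgary) → not eligible.
Education Assistance — service 9 months ≥ 8 weeks (≈56 days) ✓; grade IC3 < IC4 ✗ → not eligible.

Professional Development Fund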